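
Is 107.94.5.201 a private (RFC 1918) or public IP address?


RFC 1918 private ranges:
  10.0.0.0/8 (10.0.0.0 - 10.255.255.255)
  172.16.0.0/12 (172.16.0.0 - 172.31.255.255)
  192.168.0.0/16 (192.168.0.0 - 192.168.255.255)
Public (not in any RFC 1918 range)


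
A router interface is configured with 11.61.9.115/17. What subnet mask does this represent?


/17 means 17 network bits, 15 host bits
Binary: 11111111111111111000000000000000
Mask: 255.255.128.0


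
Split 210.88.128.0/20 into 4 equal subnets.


New prefix = 20 + 2 = 22
Each subnet has 1024 addresses
  210.88.128.0/22
  210.88.132.0/22
  210.88.136.0/22
  210.88.140.0/22
Subnets: 210.88.128.0/22, 210.88.132.0/22, 210.88.136.0/22, 210.88.140.0/22


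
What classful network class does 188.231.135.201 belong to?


First octet: 188
Binary: 10111100
10xxxxxx -> Class B (128-191)
Class B, default mask 255.255.0.0 (/16)


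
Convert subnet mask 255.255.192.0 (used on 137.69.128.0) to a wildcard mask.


Subnet mask: 255.255.192.0
Wildcard = 255.255.255.255 - subnet mask
255 - 255 = 0
255 - 255 = 0
255 - 192 = 63
255 - 0 = 255
Wildcard: 0.0.63.255


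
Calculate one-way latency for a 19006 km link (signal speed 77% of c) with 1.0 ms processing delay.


Speed = 0.77 * 3e5 km/s = 231000 km/s
Propagation delay = 19006 / 231000 = 0.0823 s = 82.2771 ms
Processing delay = 1.0 ms
Total one-way latency = 83.2771 ms


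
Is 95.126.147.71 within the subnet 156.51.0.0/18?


Subnet network: 156.51.0.0
Test IP AND mask: 95.126.128.0
No, 95.126.147.71 is not in 156.51.0.0/18


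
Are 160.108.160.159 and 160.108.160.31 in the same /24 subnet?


Mask: 255.255.255.0
160.108.160.159 AND mask = 160.108.160.0
160.108.160.31 AND mask = 160.108.160.0
Yes, same subnet (160.108.160.0)


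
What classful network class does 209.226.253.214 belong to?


First octet: 209
Binary: 11010001
110xxxxx -> Class C (192-223)
Class C, default mask 255.255.255.0 (/24)


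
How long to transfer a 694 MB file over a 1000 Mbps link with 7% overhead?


Effective throughput = 1000 * (1 - 7/100) = 930.0 Mbps
File size in Mb = 694 * 8 = 5552 Mb
Time = 5552 / 930.0
Time = 5.9699 seconds


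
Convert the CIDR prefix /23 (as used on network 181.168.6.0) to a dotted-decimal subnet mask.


/23 means 23 network bits, 9 host bits
Binary: 11111111111111111111111000000000
Mask: 255.255.254.0


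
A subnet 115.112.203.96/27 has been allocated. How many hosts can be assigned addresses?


Host bits = 32 - 27 = 5
Total addresses = 2^5 = 32
Usable = total - 2 (network and broadcast)
Usable hosts: 30


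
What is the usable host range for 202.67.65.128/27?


Network: 202.67.65.128
Broadcast: 202.67.65.159
First usable = network + 1
Last usable = broadcast - 1
Range: 202.67.65.129 to 202.67.65.158


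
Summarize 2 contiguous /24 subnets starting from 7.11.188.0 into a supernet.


Original prefix: /24
Number of subnets: 2 = 2^1
New prefix = 24 - 1 = 23
Supernet: 7.11.188.0/23


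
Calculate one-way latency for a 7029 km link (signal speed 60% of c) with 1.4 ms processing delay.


Speed = 0.6 * 3e5 km/s = 180000 km/s
Propagation delay = 7029 / 180000 = 0.0391 s = 39.05 ms
Processing delay = 1.4 ms
Total one-way latency = 40.45 ms


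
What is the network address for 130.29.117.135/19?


IP:   10000010.00011101.01110101.10000111
Mask: 11111111.11111111.11100000.00000000
AND operation:
Net:  10000010.00011101.01100000.00000000
Network: 130.29.96.0/19


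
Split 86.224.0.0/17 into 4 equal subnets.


New prefix = 17 + 2 = 19
Each subnet has 8192 addresses
  86.224.0.0/19
  86.224.32.0/19
  86.224.64.0/19
  86.224.96.0/19
Subnets: 86.224.0.0/19, 86.224.32.0/19, 86.224.64.0/19, 86.224.96.0/19


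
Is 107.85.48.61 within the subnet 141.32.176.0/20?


Subnet network: 141.32.176.0
Test IP AND mask: 107.85.48.0
No, 107.85.48.61 is not in 141.32.176.0/20


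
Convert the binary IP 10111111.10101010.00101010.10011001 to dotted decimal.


10111111 = 191
10101010 = 170
00101010 = 42
10011001 = 153
IP: 191.170.42.153


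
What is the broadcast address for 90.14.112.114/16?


Network: 90.14.0.0/16
Host bits = 16
Set all host bits to 1:
Broadcast: 90.14.255.255


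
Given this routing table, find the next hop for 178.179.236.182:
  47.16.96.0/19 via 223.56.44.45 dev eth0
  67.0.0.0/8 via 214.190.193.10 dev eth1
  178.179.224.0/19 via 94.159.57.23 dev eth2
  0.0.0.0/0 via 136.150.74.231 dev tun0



Longest prefix match for 178.179.236.182:
  /19 47.16.96.0: no
  /8 67.0.0.0: no
  /19 178.179.224.0: MATCH
  /0 0.0.0.0: MATCH
Selected: next-hop 94.159.57.23 via eth2 (matched /19)


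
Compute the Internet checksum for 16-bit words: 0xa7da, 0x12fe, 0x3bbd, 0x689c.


Sum all words (with carry folding):
+ 0xa7da = 0xa7da
+ 0x12fe = 0xbad8
+ 0x3bbd = 0xf695
+ 0x689c = 0x5f32
One's complement: ~0x5f32
Checksum = 0xa0cd


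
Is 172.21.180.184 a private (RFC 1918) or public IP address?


RFC 1918 private ranges:
  10.0.0.0/8 (10.0.0.0 - 10.255.255.255)
  172.16.0.0/12 (172.16.0.0 - 172.31.255.255)
  192.168.0.0/16 (192.168.0.0 - 192.168.255.255)
Private (in 172.16.0.0/12)


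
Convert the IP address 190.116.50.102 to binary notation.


190 = 10111110
116 = 01110100
50 = 00110010
102 = 01100110
Binary: 10111110.01110100.00110010.01100110


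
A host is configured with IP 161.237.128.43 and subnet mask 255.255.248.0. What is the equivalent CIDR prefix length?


Binary: 11111111.11111111.11111000.00000000
Count leading 1s
Prefix: /21


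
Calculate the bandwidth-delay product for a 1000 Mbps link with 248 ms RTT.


BDP = bandwidth * RTT
= 1000 Mbps * 248 ms
= 1000 * 1e6 * 248 / 1000 bits
= 248000000 bits
= 31000000 bytes
= 30273.4375 KB
BDP = 248000000 bits (31000000 bytes)


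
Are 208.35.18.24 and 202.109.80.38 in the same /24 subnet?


Mask: 255.255.255.0
208.35.18.24 AND mask = 208.35.18.0
202.109.80.38 AND mask = 202.109.80.0
No, different subnets (208.35.18.0 vs 202.109.80.0)


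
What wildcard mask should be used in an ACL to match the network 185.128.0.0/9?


Subnet mask: 255.128.0.0
Wildcard = 255.255.255.255 - subnet mask
255 - 255 = 0
255 - 128 = 127
255 - 0 = 255
255 - 0 = 255
Wildcard: 0.127.255.255


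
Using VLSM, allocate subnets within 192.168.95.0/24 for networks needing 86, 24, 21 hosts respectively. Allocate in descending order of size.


86 hosts -> /25 (126 usable): 192.168.95.0/25
24 hosts -> /27 (30 usable): 192.168.95.128/27
21 hosts -> /27 (30 usable): 192.168.95.160/27
Allocation: 192.168.95.0/25 (86 hosts, 126 usable); 192.168.95.128/27 (24 hosts, 30 usable); 192.168.95.160/27 (21 hosts, 30 usable)


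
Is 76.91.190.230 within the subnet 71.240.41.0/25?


Subnet network: 71.240.41.0
Test IP AND mask: 76.91.190.128
No, 76.91.190.230 is not in 71.240.41.0/25


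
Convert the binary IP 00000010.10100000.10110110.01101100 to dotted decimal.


00000010 = 2
10100000 = 160
10110110 = 182
01101100 = 108
IP: 2.160.182.108


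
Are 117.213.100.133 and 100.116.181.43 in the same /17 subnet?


Mask: 255.255.128.0
117.213.100.133 AND mask = 117.213.0.0
100.116.181.43 AND mask = 100.116.128.0
No, different subnets (117.213.0.0 vs 100.116.128.0)


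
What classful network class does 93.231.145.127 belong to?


First octet: 93
Binary: 01011101
0xxxxxxx -> Class A (1-126)
Class A, default mask 255.0.0.0 (/8)


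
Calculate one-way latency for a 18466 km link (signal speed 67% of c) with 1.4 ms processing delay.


Speed = 0.67 * 3e5 km/s = 201000 km/s
Propagation delay = 18466 / 201000 = 0.0919 s = 91.8706 ms
Processing delay = 1.4 ms
Total one-way latency = 93.2706 ms


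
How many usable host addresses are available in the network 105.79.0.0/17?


Host bits = 32 - 17 = 15
Total addresses = 2^15 = 32768
Usable = total - 2 (network and broadcast)
Usable hosts: 32766


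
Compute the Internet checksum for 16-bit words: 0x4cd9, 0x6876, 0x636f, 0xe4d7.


Sum all words (with carry folding):
+ 0x4cd9 = 0x4cd9
+ 0x6876 = 0xb54f
+ 0x636f = 0x18bf
+ 0xe4d7 = 0xfd96
One's complement: ~0xfd96
Checksum = 0x0269


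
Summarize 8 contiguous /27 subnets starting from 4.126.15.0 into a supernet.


Original prefix: /27
Number of subnets: 8 = 2^3
New prefix = 27 - 3 = 24
Supernet: 4.126.15.0/24


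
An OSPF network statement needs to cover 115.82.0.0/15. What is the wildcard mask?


Subnet mask: 255.254.0.0
Wildcard = 255.255.255.255 - subnet mask
255 - 255 = 0
255 - 254 = 1
255 - 0 = 255
255 - 0 = 255
Wildcard: 0.1.255.255


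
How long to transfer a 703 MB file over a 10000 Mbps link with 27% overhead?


Effective throughput = 10000 * (1 - 27/100) = 7300 Mbps
File size in Mb = 703 * 8 = 5624 Mb
Time = 5624 / 7300
Time = 0.7704 seconds


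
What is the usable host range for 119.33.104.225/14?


Network: 119.32.0.0
Broadcast: 119.35.255.255
First usable = network + 1
Last usable = broadcast - 1
Range: 119.32.0.1 to 119.35.255.254


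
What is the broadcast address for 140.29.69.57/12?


Network: 140.16.0.0/12
Host bits = 20
Set all host bits to 1:
Broadcast: 140.31.255.255


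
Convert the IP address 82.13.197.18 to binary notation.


82 = 01010010
13 = 00001101
197 = 11000101
18 = 00010010
Binary: 01010010.00001101.11000101.00010010


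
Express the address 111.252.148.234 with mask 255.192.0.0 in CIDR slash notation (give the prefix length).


Binary: 11111111.11000000.00000000.00000000
Count leading 1s
Prefix: /10


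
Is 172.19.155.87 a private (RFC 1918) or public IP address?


RFC 1918 private ranges:
  10.0.0.0/8 (10.0.0.0 - 10.255.255.255)
  172.16.0.0/12 (172.16.0.0 - 172.31.255.255)
  192.168.0.0/16 (192.168.0.0 - 192.168.255.255)
Private (in 172.16.0.0/12)


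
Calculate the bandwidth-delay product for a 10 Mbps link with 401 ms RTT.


BDP = bandwidth * RTT
= 10 Mbps * 401 ms
= 10 * 1e6 * 401 / 1000 bits
= 4010000 bits
= 501250 bytes
= 489.502 KB
BDP = 4010000 bits (501250 bytes)


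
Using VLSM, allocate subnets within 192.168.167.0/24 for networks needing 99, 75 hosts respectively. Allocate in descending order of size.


99 hosts -> /25 (126 usable): 192.168.167.0/25
75 hosts -> /25 (126 usable): 192.168.167.128/25
Allocation: 192.168.167.0/25 (99 hosts, 126 usable); 192.168.167.128/25 (75 hosts, 126 usable)


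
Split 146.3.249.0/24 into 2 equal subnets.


New prefix = 24 + 1 = 25
Each subnet has 128 addresses
  146.3.249.0/25
  146.3.249.128/25
Subnets: 146.3.249.0/25, 146.3.249.128/25


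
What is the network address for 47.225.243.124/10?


IP:   00101111.11100001.11110011.01111100
Mask: 11111111.11000000.00000000.00000000
AND operation:
Net:  00101111.11000000.00000000.00000000
Network: 47.192.0.0/10


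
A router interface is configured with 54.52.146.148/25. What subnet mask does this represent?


/25 means 25 network bits, 7 host bits
Binary: 11111111111111111111111110000000
Mask: 255.255.255.128


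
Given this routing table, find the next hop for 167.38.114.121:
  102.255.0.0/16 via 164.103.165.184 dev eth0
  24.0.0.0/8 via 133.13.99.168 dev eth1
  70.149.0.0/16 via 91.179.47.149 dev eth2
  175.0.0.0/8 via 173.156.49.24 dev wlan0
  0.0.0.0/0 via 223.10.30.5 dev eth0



Longest prefix match for 167.38.114.121:
  /16 102.255.0.0: no
  /8 24.0.0.0: no
  /16 70.149.0.0: no
  /8 175.0.0.0: no
  /0 0.0.0.0: MATCH
Selected: next-hop 223.10.30.5 via eth0 (matched /0)


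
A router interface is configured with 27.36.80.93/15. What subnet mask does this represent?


/15 means 15 network bits, 17 host bits
Binary: 11111111111111100000000000000000
Mask: 255.254.0.0


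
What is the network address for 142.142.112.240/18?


IP:   10001110.10001110.01110000.11110000
Mask: 11111111.11111111.11000000.00000000
AND operation:
Net:  10001110.10001110.01000000.00000000
Network: 142.142.64.0/18


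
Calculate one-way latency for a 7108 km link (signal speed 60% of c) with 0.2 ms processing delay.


Speed = 0.6 * 3e5 km/s = 180000 km/s
Propagation delay = 7108 / 180000 = 0.0395 s = 39.4889 ms
Processing delay = 0.2 ms
Total one-way latency = 39.6889 ms


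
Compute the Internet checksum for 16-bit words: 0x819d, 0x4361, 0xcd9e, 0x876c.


Sum all words (with carry folding):
+ 0x819d = 0x819d
+ 0x4361 = 0xc4fe
+ 0xcd9e = 0x929d
+ 0x876c = 0x1a0a
One's complement: ~0x1a0a
Checksum = 0xe5f5


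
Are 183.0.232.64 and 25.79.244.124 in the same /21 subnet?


Mask: 255.255.248.0
183.0.232.64 AND mask = 183.0.232.0
25.79.244.124 AND mask = 25.79.240.0
No, different subnets (183.0.232.0 vs 25.79.240.0)


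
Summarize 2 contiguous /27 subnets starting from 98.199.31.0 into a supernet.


Original prefix: /27
Number of subnets: 2 = 2^1
New prefix = 27 - 1 = 26
Supernet: 98.199.31.0/26


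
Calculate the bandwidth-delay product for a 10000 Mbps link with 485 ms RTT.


BDP = bandwidth * RTT
= 10000 Mbps * 485 ms
= 10000 * 1e6 * 485 / 1000 bits
= 4850000000 bits
= 606250000 bytes
= 592041.0156 KB
BDP = 4850000000 bits (606250000 bytes)


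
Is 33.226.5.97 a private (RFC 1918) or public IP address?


RFC 1918 private ranges:
  10.0.0.0/8 (10.0.0.0 - 10.255.255.255)
  172.16.0.0/12 (172.16.0.0 - 172.31.255.255)
  192.168.0.0/16 (192.168.0.0 - 192.168.255.255)
Public (not in any RFC 1918 range)


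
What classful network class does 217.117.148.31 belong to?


First octet: 217
Binary: 11011001
110xxxxx -> Class C (192-223)
Class C, default mask 255.255.255.0 (/24)


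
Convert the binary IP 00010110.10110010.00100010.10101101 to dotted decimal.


00010110 = 22
10110010 = 178
00100010 = 34
10101101 = 173
IP: 22.178.34.173


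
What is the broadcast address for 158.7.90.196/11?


Network: 158.0.0.0/11
Host bits = 21
Set all host bits to 1:
Broadcast: 158.31.255.255


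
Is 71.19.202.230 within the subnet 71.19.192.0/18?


Subnet network: 71.19.192.0
Test IP AND mask: 71.19.192.0
Yes, 71.19.202.230 is in 71.19.192.0/18


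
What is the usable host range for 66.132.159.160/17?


Network: 66.132.128.0
Broadcast: 66.132.255.255
First usable = network + 1
Last usable = broadcast - 1
Range: 66.132.128.1 to 66.132.255.254


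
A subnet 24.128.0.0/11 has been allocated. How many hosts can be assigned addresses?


Host bits = 32 - 11 = 21
Total addresses = 2^21 = 2097152
Usable = total - 2 (network and broadcast)
Usable hosts: 2097150


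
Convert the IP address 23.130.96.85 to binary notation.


23 = 00010111
130 = 10000010
96 = 01100000
85 = 01010101
Binary: 00010111.10000010.01100000.01010101


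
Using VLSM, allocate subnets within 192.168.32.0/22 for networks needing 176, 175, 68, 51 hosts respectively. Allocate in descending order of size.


176 hosts -> /24 (254 usable): 192.168.32.0/24
175 hosts -> /24 (254 usable): 192.168.33.0/24
68 hosts -> /25 (126 usable): 192.168.34.0/25
51 hosts -> /26 (62 usable): 192.168.34.128/26
Allocation: 192.168.32.0/24 (176 hosts, 254 usable); 192.168.33.0/24 (175 hosts, 254 usable); 192.168.34.0/25 (68 hosts, 126 usable); 192.168.34.128/26 (51 hosts, 62 usable)


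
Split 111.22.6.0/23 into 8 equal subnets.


New prefix = 23 + 3 = 26
Each subnet has 64 addresses
  111.22.6.0/26
  111.22.6.64/26
  111.22.6.128/26
  111.22.6.192/26
  111.22.7.0/26
  111.22.7.64/26
  111.22.7.128/26
  111.22.7.192/26
Subnets: 111.22.6.0/26, 111.22.6.64/26, 111.22.6.128/26, 111.22.6.192/26, 111.22.7.0/26, 111.22.7.64/26, 111.22.7.128/26, 111.22.7.192/26


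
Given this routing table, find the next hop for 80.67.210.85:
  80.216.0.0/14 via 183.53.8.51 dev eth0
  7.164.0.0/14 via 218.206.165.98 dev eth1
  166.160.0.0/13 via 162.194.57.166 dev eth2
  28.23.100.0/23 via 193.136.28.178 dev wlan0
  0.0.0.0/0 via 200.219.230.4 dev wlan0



Longest prefix match for 80.67.210.85:
  /14 80.216.0.0: no
  /14 7.164.0.0: no
  /13 166.160.0.0: no
  /23 28.23.100.0: no
  /0 0.0.0.0: MATCH
Selected: next-hop 200.219.230.4 via wlan0 (matched /0)


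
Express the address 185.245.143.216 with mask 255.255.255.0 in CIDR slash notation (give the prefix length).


Binary: 11111111.11111111.11111111.00000000
Count leading 1s
Prefix: /24


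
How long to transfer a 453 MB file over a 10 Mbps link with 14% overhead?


Effective throughput = 10 * (1 - 14/100) = 8.6 Mbps
File size in Mb = 453 * 8 = 3624 Mb
Time = 3624 / 8.6
Time = 421.3953 seconds


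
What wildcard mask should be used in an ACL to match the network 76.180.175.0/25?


Subnet mask: 255.255.255.128
Wildcard = 255.255.255.255 - subnet mask
255 - 255 = 0
255 - 255 = 0
255 - 255 = 0
255 - 128 = 127
Wildcard: 0.0.0.127


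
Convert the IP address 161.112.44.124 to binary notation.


161 = 10100001
112 = 01110000
44 = 00101100
124 = 01111100
Binary: 10100001.01110000.00101100.01111100


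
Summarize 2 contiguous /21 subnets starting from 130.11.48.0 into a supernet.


Original prefix: /21
Number of subnets: 2 = 2^1
New prefix = 21 - 1 = 20
Supernet: 130.11.48.0/20


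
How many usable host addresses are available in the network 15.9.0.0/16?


Host bits = 32 - 16 = 16
Total addresses = 2^16 = 65536
Usable = total - 2 (network and broadcast)
Usable hosts: 65534


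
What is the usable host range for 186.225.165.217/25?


Network: 186.225.165.128
Broadcast: 186.225.165.255
First usable = network + 1
Last usable = broadcast - 1
Range: 186.225.165.129 to 186.225.165.254


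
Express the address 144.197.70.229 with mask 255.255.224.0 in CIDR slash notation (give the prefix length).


Binary: 11111111.11111111.11100000.00000000
Count leading 1s
Prefix: /19


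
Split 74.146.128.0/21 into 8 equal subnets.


New prefix = 21 + 3 = 24
Each subnet has 256 addresses
  74.146.128.0/24
  74.146.129.0/24
  74.146.130.0/24
  74.146.131.0/24
  74.146.132.0/24
  74.146.133.0/24
  74.146.134.0/24
  74.146.135.0/24
Subnets: 74.146.128.0/24, 74.146.129.0/24, 74.146.130.0/24, 74.146.131.0/24, 74.146.132.0/24, 74.146.133.0/24, 74.146.134.0/24, 74.146.135.0/24


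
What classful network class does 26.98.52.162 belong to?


First octet: 26
Binary: 00011010
0xxxxxxx -> Class A (1-126)
Class A, default mask 255.0.0.0 (/8)


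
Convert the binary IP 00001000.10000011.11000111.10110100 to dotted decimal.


00001000 = 8
10000011 = 131
11000111 = 199
10110100 = 180
IP: 8.131.199.180


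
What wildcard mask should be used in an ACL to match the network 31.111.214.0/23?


Subnet mask: 255.255.254.0
Wildcard = 255.255.255.255 - subnet mask
255 - 255 = 0
255 - 255 = 0
255 - 254 = 1
255 - 0 = 255
Wildcard: 0.0.1.255


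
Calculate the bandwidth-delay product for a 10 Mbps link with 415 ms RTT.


BDP = bandwidth * RTT
= 10 Mbps * 415 ms
= 10 * 1e6 * 415 / 1000 bits
= 4150000 bits
= 518750 bytes
= 506.5918 KB
BDP = 4150000 bits (518750 bytes)


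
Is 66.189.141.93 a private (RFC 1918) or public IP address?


RFC 1918 private ranges:
  10.0.0.0/8 (10.0.0.0 - 10.255.255.255)
  172.16.0.0/12 (172.16.0.0 - 172.31.255.255)
  192.168.0.0/16 (192.168.0.0 - 192.168.255.255)
Public (not in any RFC 1918 range)


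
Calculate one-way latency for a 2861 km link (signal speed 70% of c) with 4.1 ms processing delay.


Speed = 0.7 * 3e5 km/s = 210000 km/s
Propagation delay = 2861 / 210000 = 0.0136 s = 13.6238 ms
Processing delay = 4.1 ms
Total one-way latency = 17.7238 ms


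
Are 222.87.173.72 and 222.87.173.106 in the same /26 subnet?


Mask: 255.255.255.192
222.87.173.72 AND mask = 222.87.173.64
222.87.173.106 AND mask = 222.87.173.64
Yes, same subnet (222.87.173.64)


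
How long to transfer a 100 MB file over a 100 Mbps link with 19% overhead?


Effective throughput = 100 * (1 - 19/100) = 81 Mbps
File size in Mb = 100 * 8 = 800 Mb
Time = 800 / 81
Time = 9.8765 seconds


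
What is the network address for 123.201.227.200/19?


IP:   01111011.11001001.11100011.11001000
Mask: 11111111.11111111.11100000.00000000
AND operation:
Net:  01111011.11001001.11100000.00000000
Network: 123.201.224.0/19


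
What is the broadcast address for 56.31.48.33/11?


Network: 56.0.0.0/11
Host bits = 21
Set all host bits to 1:
Broadcast: 56.31.255.255


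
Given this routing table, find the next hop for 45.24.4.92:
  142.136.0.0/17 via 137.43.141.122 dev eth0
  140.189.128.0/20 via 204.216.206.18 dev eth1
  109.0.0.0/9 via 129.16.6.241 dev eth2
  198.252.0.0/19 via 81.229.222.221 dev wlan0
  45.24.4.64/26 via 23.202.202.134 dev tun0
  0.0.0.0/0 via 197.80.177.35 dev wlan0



Longest prefix match for 45.24.4.92:
  /17 142.136.0.0: no
  /20 140.189.128.0: no
  /9 109.0.0.0: no
  /19 198.252.0.0: no
  /26 45.24.4.64: MATCH
  /0 0.0.0.0: MATCH
Selected: next-hop 23.202.202.134 via tun0 (matched /26)


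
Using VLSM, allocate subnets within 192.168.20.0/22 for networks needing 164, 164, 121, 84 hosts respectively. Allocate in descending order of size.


164 hosts -> /24 (254 usable): 192.168.20.0/24
164 hosts -> /24 (254 usable): 192.168.21.0/24
121 hosts -> /25 (126 usable): 192.168.22.0/25
84 hosts -> /25 (126 usable): 192.168.22.128/25
Allocation: 192.168.20.0/24 (164 hosts, 254 usable); 192.168.21.0/24 (164 hosts, 254 usable); 192.168.22.0/25 (121 hosts, 126 usable); 192.168.22.128/25 (84 hosts, 126 usable)


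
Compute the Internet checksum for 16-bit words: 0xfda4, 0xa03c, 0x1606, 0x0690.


Sum all words (with carry folding):
+ 0xfda4 = 0xfda4
+ 0xa03c = 0x9de1
+ 0x1606 = 0xb3e7
+ 0x0690 = 0xba77
One's complement: ~0xba77
Checksum = 0x4588


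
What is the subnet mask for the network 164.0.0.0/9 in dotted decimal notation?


/9 means 9 network bits, 23 host bits
Binary: 11111111100000000000000000000000
Mask: 255.128.0.0


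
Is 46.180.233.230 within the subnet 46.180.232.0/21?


Subnet network: 46.180.232.0
Test IP AND mask: 46.180.232.0
Yes, 46.180.233.230 is in 46.180.232.0/21


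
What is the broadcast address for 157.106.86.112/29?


Network: 157.106.86.112/29
Host bits = 3
Set all host bits to 1:
Broadcast: 157.106.86.119


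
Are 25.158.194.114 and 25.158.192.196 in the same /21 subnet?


Mask: 255.255.248.0
25.158.194.114 AND mask = 25.158.192.0
25.158.192.196 AND mask = 25.158.192.0
Yes, same subnet (25.158.192.0)


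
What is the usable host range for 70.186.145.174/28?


Network: 70.186.145.160
Broadcast: 70.186.145.175
First usable = network + 1
Last usable = broadcast - 1
Range: 70.186.145.161 to 70.186.145.174


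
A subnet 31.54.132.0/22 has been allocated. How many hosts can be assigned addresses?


Host bits = 32 - 22 = 10
Total addresses = 2^10 = 1024
Usable = total - 2 (network and broadcast)
Usable hosts: 1022


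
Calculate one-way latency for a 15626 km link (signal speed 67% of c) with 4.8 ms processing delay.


Speed = 0.67 * 3e5 km/s = 201000 km/s
Propagation delay = 15626 / 201000 = 0.0777 s = 77.7413 ms
Processing delay = 4.8 ms
Total one-way latency = 82.5413 ms


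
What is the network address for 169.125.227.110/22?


IP:   10101001.01111101.11100011.01101110
Mask: 11111111.11111111.11111100.00000000
AND operation:
Net:  10101001.01111101.11100000.00000000
Network: 169.125.224.0/22


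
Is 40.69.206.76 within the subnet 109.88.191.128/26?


Subnet network: 109.88.191.128
Test IP AND mask: 40.69.206.64
No, 40.69.206.76 is not in 109.88.191.128/26


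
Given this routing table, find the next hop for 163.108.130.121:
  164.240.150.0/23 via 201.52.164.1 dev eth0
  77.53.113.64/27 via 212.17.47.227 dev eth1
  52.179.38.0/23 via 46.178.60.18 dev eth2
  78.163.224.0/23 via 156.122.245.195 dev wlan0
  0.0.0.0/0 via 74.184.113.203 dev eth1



Longest prefix match for 163.108.130.121:
  /23 164.240.150.0: no
  /27 77.53.113.64: no
  /23 52.179.38.0: no
  /23 78.163.224.0: no
  /0 0.0.0.0: MATCH
Selected: next-hop 74.184.113.203 via eth1 (matched /0)


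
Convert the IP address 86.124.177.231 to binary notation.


86 = 01010110
124 = 01111100
177 = 10110001
231 = 11100111
Binary: 01010110.01111100.10110001.11100111


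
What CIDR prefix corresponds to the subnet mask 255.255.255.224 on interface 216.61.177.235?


Binary: 11111111.11111111.11111111.11100000
Count leading 1s
Prefix: /27


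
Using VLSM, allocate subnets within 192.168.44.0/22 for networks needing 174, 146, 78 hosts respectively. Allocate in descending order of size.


174 hosts -> /24 (254 usable): 192.168.44.0/24
146 hosts -> /24 (254 usable): 192.168.45.0/24
78 hosts -> /25 (126 usable): 192.168.46.0/25
Allocation: 192.168.44.0/24 (174 hosts, 254 usable); 192.168.45.0/24 (146 hosts, 254 usable); 192.168.46.0/25 (78 hosts, 126 usable)


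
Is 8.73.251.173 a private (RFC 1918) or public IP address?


RFC 1918 private ranges:
  10.0.0.0/8 (10.0.0.0 - 10.255.255.255)
  172.16.0.0/12 (172.16.0.0 - 172.31.255.255)
  192.168.0.0/16 (192.168.0.0 - 192.168.255.255)
Public (not in any RFC 1918 range)


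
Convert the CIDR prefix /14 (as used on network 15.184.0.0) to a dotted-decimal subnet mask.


/14 means 14 network bits, 18 host bits
Binary: 11111111111111000000000000000000
Mask: 255.252.0.0


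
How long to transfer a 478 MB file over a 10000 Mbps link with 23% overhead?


Effective throughput = 10000 * (1 - 23/100) = 7700 Mbps
File size in Mb = 478 * 8 = 3824 Mb
Time = 3824 / 7700
Time = 0.4966 seconds


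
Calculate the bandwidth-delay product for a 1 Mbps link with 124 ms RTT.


BDP = bandwidth * RTT
= 1 Mbps * 124 ms
= 1 * 1e6 * 124 / 1000 bits
= 124000 bits
= 15500 bytes
= 15.1367 KB
BDP = 124000 bits (15500 bytes)


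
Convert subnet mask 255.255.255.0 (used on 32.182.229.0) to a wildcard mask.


Subnet mask: 255.255.255.0
Wildcard = 255.255.255.255 - subnet mask
255 - 255 = 0
255 - 255 = 0
255 - 255 = 0
255 - 0 = 255
Wildcard: 0.0.0.255


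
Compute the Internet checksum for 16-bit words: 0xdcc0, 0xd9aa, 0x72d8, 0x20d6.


Sum all words (with carry folding):
+ 0xdcc0 = 0xdcc0
+ 0xd9aa = 0xb66b
+ 0x72d8 = 0x2944
+ 0x20d6 = 0x4a1a
One's complement: ~0x4a1a
Checksum = 0xb5e5


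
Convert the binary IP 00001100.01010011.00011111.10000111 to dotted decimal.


00001100 = 12
01010011 = 83
00011111 = 31
10000111 = 135
IP: 12.83.31.135


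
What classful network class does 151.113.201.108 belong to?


First octet: 151
Binary: 10010111
10xxxxxx -> Class B (128-191)
Class B, default mask 255.255.0.0 (/16)


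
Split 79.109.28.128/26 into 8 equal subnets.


New prefix = 26 + 3 = 29
Each subnet has 8 addresses
  79.109.28.128/29
  79.109.28.136/29
  79.109.28.144/29
  79.109.28.152/29
  79.109.28.160/29
  79.109.28.168/29
  79.109.28.176/29
  79.109.28.184/29
Subnets: 79.109.28.128/29, 79.109.28.136/29, 79.109.28.144/29, 79.109.28.152/29, 79.109.28.160/29, 79.109.28.168/29, 79.109.28.176/29, 79.109.28.184/29


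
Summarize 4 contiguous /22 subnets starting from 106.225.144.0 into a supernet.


Original prefix: /22
Number of subnets: 4 = 2^2
New prefix = 22 - 2 = 20
Supernet: 106.225.144.0/20


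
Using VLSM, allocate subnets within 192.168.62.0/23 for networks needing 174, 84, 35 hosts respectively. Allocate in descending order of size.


174 hosts -> /24 (254 usable): 192.168.62.0/24
84 hosts -> /25 (126 usable): 192.168.63.0/25
35 hosts -> /26 (62 usable): 192.168.63.128/26
Allocation: 192.168.62.0/24 (174 hosts, 254 usable); 192.168.63.0/25 (84 hosts, 126 usable); 192.168.63.128/26 (35 hosts, 62 usable)


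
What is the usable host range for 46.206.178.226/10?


Network: 46.192.0.0
Broadcast: 46.255.255.255
First usable = network + 1
Last usable = broadcast - 1
Range: 46.192.0.1 to 46.255.255.254


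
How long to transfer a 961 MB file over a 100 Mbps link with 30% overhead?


Effective throughput = 100 * (1 - 30/100) = 70 Mbps
File size in Mb = 961 * 8 = 7688 Mb
Time = 7688 / 70
Time = 109.8286 seconds


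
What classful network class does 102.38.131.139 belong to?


First octet: 102
Binary: 01100110
0xxxxxxx -> Class A (1-126)
Class A, default mask 255.0.0.0 (/8)


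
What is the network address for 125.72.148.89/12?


IP:   01111101.01001000.10010100.01011001
Mask: 11111111.11110000.00000000.00000000
AND operation:
Net:  01111101.01000000.00000000.00000000
Network: 125.64.0.0/12


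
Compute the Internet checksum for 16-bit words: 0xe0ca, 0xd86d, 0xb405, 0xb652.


Sum all words (with carry folding):
+ 0xe0ca = 0xe0ca
+ 0xd86d = 0xb938
+ 0xb405 = 0x6d3e
+ 0xb652 = 0x2391
One's complement: ~0x2391
Checksum = 0xdc6e


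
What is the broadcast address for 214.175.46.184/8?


Network: 214.0.0.0/8
Host bits = 24
Set all host bits to 1:
Broadcast: 214.255.255.255


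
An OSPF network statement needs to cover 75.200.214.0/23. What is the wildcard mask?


Subnet mask: 255.255.254.0
Wildcard = 255.255.255.255 - subnet mask
255 - 255 = 0
255 - 255 = 0
255 - 254 = 1
255 - 0 = 255
Wildcard: 0.0.1.255


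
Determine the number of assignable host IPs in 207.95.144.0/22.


Host bits = 32 - 22 = 10
Total addresses = 2^10 = 1024
Usable = total - 2 (network and broadcast)
Usable hosts: 1022


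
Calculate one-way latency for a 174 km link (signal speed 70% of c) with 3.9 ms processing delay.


Speed = 0.7 * 3e5 km/s = 210000 km/s
Propagation delay = 174 / 210000 = 0.0008 s = 0.8286 ms
Processing delay = 3.9 ms
Total one-way latency = 4.7286 ms


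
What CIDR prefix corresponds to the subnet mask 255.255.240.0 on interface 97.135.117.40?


Binary: 11111111.11111111.11110000.00000000
Count leading 1s
Prefix: /20


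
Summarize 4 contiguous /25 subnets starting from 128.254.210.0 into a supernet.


Original prefix: /25
Number of subnets: 4 = 2^2
New prefix = 25 - 2 = 23
Supernet: 128.254.210.0/23


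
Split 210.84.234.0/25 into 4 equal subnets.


New prefix = 25 + 2 = 27
Each subnet has 32 addresses
  210.84.234.0/27
  210.84.234.32/27
  210.84.234.64/27
  210.84.234.96/27
Subnets: 210.84.234.0/27, 210.84.234.32/27, 210.84.234.64/27, 210.84.234.96/27


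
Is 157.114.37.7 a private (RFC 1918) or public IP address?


RFC 1918 private ranges:
  10.0.0.0/8 (10.0.0.0 - 10.255.255.255)
  172.16.0.0/12 (172.16.0.0 - 172.31.255.255)
  192.168.0.0/16 (192.168.0.0 - 192.168.255.255)
Public (not in any RFC 1918 range)


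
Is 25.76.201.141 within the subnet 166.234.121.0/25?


Subnet network: 166.234.121.0
Test IP AND mask: 25.76.201.128
No, 25.76.201.141 is not in 166.234.121.0/25


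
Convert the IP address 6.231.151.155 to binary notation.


6 = 00000110
231 = 11100111
151 = 10010111
155 = 10011011
Binary: 00000110.11100111.10010111.10011011


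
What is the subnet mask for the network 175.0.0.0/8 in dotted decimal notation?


/8 means 8 network bits, 24 host bits
Binary: 11111111000000000000000000000000
Mask: 255.0.0.0


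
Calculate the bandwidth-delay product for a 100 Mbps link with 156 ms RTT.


BDP = bandwidth * RTT
= 100 Mbps * 156 ms
= 100 * 1e6 * 156 / 1000 bits
= 15600000 bits
= 1950000 bytes
= 1904.2969 KB
BDP = 15600000 bits (1950000 bytes)


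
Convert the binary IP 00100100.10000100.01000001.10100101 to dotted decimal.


00100100 = 36
10000100 = 132
01000001 = 65
10100101 = 165
IP: 36.132.65.165


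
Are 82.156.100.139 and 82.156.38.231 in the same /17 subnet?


Mask: 255.255.128.0
82.156.100.139 AND mask = 82.156.0.0
82.156.38.231 AND mask = 82.156.0.0
Yes, same subnet (82.156.0.0)


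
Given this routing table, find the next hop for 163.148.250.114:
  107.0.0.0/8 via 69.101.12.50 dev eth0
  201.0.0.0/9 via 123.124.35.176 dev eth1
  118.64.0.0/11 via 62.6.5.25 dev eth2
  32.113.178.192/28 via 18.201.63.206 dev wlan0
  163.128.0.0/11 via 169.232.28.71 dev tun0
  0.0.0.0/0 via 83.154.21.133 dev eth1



Longest prefix match for 163.148.250.114:
  /8 107.0.0.0: no
  /9 201.0.0.0: no
  /11 118.64.0.0: no
  /28 32.113.178.192: no
  /11 163.128.0.0: MATCH
  /0 0.0.0.0: MATCH
Selected: next-hop 169.232.28.71 via tun0 (matched /11)


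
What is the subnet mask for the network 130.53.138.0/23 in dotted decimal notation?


/23 means 23 network bits, 9 host bits
Binary: 11111111111111111111111000000000
Mask: 255.255.254.0


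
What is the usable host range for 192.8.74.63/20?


Network: 192.8.64.0
Broadcast: 192.8.79.255
First usable = network + 1
Last usable = broadcast - 1
Range: 192.8.64.1 to 192.8.79.254


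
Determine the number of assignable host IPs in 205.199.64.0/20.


Host bits = 32 - 20 = 12
Total addresses = 2^12 = 4096
Usable = total - 2 (network and broadcast)
Usable hosts: 4094


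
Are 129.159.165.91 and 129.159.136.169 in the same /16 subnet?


Mask: 255.255.0.0
129.159.165.91 AND mask = 129.159.0.0
129.159.136.169 AND mask = 129.159.0.0
Yes, same subnet (129.159.0.0)


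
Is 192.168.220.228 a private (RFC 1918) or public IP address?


RFC 1918 private ranges:
  10.0.0.0/8 (10.0.0.0 - 10.255.255.255)
  172.16.0.0/12 (172.16.0.0 - 172.31.255.255)
  192.168.0.0/16 (192.168.0.0 - 192.168.255.255)
Private (in 192.168.0.0/16)


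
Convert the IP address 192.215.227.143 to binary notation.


192 = 11000000
215 = 11010111
227 = 11100011
143 = 10001111
Binary: 11000000.11010111.11100011.10001111


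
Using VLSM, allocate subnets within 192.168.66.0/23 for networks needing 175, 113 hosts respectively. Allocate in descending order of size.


175 hosts -> /24 (254 usable): 192.168.66.0/24
113 hosts -> /25 (126 usable): 192.168.67.0/25
Allocation: 192.168.66.0/24 (175 hosts, 254 usable); 192.168.67.0/25 (113 hosts, 126 usable)


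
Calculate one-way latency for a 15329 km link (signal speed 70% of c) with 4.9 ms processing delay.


Speed = 0.7 * 3e5 km/s = 210000 km/s
Propagation delay = 15329 / 210000 = 0.073 s = 72.9952 ms
Processing delay = 4.9 ms
Total one-way latency = 77.8952 ms


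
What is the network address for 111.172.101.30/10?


IP:   01101111.10101100.01100101.00011110
Mask: 11111111.11000000.00000000.00000000
AND operation:
Net:  01101111.10000000.00000000.00000000
Network: 111.128.0.0/10


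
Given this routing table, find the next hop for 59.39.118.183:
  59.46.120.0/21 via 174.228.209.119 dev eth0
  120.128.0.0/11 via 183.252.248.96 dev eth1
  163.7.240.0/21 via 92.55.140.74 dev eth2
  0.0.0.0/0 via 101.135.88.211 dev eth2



Longest prefix match for 59.39.118.183:
  /21 59.46.120.0: no
  /11 120.128.0.0: no
  /21 163.7.240.0: no
  /0 0.0.0.0: MATCH
Selected: next-hop 101.135.88.211 via eth2 (matched /0)


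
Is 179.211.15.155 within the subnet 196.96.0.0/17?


Subnet network: 196.96.0.0
Test IP AND mask: 179.211.0.0
No, 179.211.15.155 is not in 196.96.0.0/17


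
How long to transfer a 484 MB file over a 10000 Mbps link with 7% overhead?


Effective throughput = 10000 * (1 - 7/100) = 9300 Mbps
File size in Mb = 484 * 8 = 3872 Mb
Time = 3872 / 9300
Time = 0.4163 seconds


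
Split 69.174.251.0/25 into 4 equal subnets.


New prefix = 25 + 2 = 27
Each subnet has 32 addresses
  69.174.251.0/27
  69.174.251.32/27
  69.174.251.64/27
  69.174.251.96/27
Subnets: 69.174.251.0/27, 69.174.251.32/27, 69.174.251.64/27, 69.174.251.96/27


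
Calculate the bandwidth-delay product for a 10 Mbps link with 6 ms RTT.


BDP = bandwidth * RTT
= 10 Mbps * 6 ms
= 10 * 1e6 * 6 / 1000 bits
= 60000 bits
= 7500 bytes
= 7.3242 KB
BDP = 60000 bits (7500 bytes)


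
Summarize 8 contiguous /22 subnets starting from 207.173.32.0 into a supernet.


Original prefix: /22
Number of subnets: 8 = 2^3
New prefix = 22 - 3 = 19
Supernet: 207.173.32.0/19


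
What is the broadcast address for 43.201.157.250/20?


Network: 43.201.144.0/20
Host bits = 12
Set all host bits to 1:
Broadcast: 43.201.159.255


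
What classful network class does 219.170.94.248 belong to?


First octet: 219
Binary: 11011011
110xxxxx -> Class C (192-223)
Class C, default mask 255.255.255.0 (/24)


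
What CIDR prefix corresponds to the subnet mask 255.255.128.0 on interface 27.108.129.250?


Binary: 11111111.11111111.10000000.00000000
Count leading 1s
Prefix: /17


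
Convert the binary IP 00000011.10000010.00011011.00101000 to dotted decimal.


00000011 = 3
10000010 = 130
00011011 = 27
00101000 = 40
IP: 3.130.27.40


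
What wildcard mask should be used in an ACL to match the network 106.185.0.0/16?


Subnet mask: 255.255.0.0
Wildcard = 255.255.255.255 - subnet mask
255 - 255 = 0
255 - 255 = 0
255 - 0 = 255
255 - 0 = 255
Wildcard: 0.0.255.255


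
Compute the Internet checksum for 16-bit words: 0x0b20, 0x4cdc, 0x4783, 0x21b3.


Sum all words (with carry folding):
+ 0x0b20 = 0x0b20
+ 0x4cdc = 0x57fc
+ 0x4783 = 0x9f7f
+ 0x21b3 = 0xc132
One's complement: ~0xc132
Checksum = 0x3ecd


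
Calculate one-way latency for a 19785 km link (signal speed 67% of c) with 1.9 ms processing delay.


Speed = 0.67 * 3e5 km/s = 201000 km/s
Propagation delay = 19785 / 201000 = 0.0984 s = 98.4328 ms
Processing delay = 1.9 ms
Total one-way latency = 100.3328 ms


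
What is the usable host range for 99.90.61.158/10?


Network: 99.64.0.0
Broadcast: 99.127.255.255
First usable = network + 1
Last usable = broadcast - 1
Range: 99.64.0.1 to 99.127.255.254


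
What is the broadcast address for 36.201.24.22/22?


Network: 36.201.24.0/22
Host bits = 10
Set all host bits to 1:
Broadcast: 36.201.27.255


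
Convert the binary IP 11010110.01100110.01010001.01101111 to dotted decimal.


11010110 = 214
01100110 = 102
01010001 = 81
01101111 = 111
IP: 214.102.81.111


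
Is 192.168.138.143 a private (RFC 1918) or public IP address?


RFC 1918 private ranges:
  10.0.0.0/8 (10.0.0.0 - 10.255.255.255)
  172.16.0.0/12 (172.16.0.0 - 172.31.255.255)
  192.168.0.0/16 (192.168.0.0 - 192.168.255.255)
Private (in 192.168.0.0/16)


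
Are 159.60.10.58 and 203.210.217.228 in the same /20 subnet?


Mask: 255.255.240.0
159.60.10.58 AND mask = 159.60.0.0
203.210.217.228 AND mask = 203.210.208.0
No, different subnets (159.60.0.0 vs 203.210.208.0)


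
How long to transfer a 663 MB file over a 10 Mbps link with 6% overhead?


Effective throughput = 10 * (1 - 6/100) = 9.4 Mbps
File size in Mb = 663 * 8 = 5304 Mb
Time = 5304 / 9.4
Time = 564.2553 seconds


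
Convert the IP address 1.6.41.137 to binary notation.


1 = 00000001
6 = 00000110
41 = 00101001
137 = 10001001
Binary: 00000001.00000110.00101001.10001001


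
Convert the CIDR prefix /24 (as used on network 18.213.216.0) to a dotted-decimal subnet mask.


/24 means 24 network bits, 8 host bits
Binary: 11111111111111111111111100000000
Mask: 255.255.255.0


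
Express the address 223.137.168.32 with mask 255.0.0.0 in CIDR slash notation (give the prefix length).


Binary: 11111111.00000000.00000000.00000000
Count leading 1s
Prefix: /8


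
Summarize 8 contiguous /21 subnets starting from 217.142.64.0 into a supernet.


Original prefix: /21
Number of subnets: 8 = 2^3
New prefix = 21 - 3 = 18
Supernet: 217.142.64.0/18


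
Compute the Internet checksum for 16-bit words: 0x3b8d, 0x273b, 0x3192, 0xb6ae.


Sum all words (with carry folding):
+ 0x3b8d = 0x3b8d
+ 0x273b = 0x62c8
+ 0x3192 = 0x945a
+ 0xb6ae = 0x4b09
One's complement: ~0x4b09
Checksum = 0xb4f6


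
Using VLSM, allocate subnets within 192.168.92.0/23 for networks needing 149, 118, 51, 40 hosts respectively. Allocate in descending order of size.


149 hosts -> /24 (254 usable): 192.168.92.0/24
118 hosts -> /25 (126 usable): 192.168.93.0/25
51 hosts -> /26 (62 usable): 192.168.93.128/26
40 hosts -> /26 (62 usable): 192.168.93.192/26
Allocation: 192.168.92.0/24 (149 hosts, 254 usable); 192.168.93.0/25 (118 hosts, 126 usable); 192.168.93.128/26 (51 hosts, 62 usable); 192.168.93.192/26 (40 hosts, 62 usable)


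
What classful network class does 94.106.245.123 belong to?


First octet: 94
Binary: 01011110
0xxxxxxx -> Class A (1-126)
Class A, default mask 255.0.0.0 (/8)
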